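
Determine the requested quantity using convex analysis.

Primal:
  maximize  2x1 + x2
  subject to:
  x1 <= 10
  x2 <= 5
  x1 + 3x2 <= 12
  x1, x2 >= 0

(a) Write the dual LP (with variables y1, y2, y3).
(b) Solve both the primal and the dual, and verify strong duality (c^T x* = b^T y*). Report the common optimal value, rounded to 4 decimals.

The standard primal-dual pair for 'max c^T x s.t. A x <= b, x >= 0' is:
  Dual:  min b^T y  s.t.  A^T y >= c,  y >= 0.

So the dual LP is:
  minimize  10y1 + 5y2 + 12y3
  subject to:
    y1 + y3 >= 2
    y2 + 3y3 >= 1
    y1, y2, y3 >= 0

Solving the primal: x* = (10, 0.6667).
  primal value c^T x* = 20.6667.
Solving the dual: y* = (1.6667, 0, 0.3333).
  dual value b^T y* = 20.6667.
Strong duality: c^T x* = b^T y*. Confirmed.

20.6667


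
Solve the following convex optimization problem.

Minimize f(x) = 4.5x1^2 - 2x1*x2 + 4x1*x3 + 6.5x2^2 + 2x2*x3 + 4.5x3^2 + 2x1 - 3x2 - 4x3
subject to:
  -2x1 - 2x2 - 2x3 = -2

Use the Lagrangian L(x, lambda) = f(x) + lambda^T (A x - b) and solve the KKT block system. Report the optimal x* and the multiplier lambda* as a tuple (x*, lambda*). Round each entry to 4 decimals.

Form the Lagrangian:
  L(x, lambda) = (1/2) x^T Q x + c^T x + lambda^T (A x - b)
Stationarity (grad_x L = 0): Q x + c + A^T lambda = 0.
Primal feasibility: A x = b.

This gives the KKT block system:
  [ Q   A^T ] [ x     ]   [-c ]
  [ A    0  ] [ lambda ] = [ b ]

Solving the linear system:
  x*      = (-0.1341, 0.3408, 0.7933)
  lambda* = (1.6425)
  f(x*)   = -0.5894

x* = (-0.1341, 0.3408, 0.7933), lambda* = (1.6425)


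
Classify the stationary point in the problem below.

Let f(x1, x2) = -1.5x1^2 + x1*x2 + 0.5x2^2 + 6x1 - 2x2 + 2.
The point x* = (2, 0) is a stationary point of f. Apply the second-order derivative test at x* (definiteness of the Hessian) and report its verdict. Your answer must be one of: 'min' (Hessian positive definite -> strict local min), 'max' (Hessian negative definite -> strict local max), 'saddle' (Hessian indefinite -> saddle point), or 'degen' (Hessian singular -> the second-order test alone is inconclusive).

Compute the Hessian H = grad^2 f:
  H = [[-3, 1], [1, 1]]
Verify stationarity: grad f(x*) = H x* + g = (0, 0).
Eigenvalues of H: -3.2361, 1.2361.
Eigenvalues have mixed signs, so H is indefinite -> x* is a saddle point.

saddle


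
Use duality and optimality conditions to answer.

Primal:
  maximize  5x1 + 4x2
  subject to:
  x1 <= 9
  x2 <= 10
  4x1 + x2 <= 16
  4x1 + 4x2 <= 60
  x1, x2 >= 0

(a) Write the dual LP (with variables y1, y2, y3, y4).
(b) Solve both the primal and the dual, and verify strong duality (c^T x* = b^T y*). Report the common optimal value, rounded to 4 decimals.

The standard primal-dual pair for 'max c^T x s.t. A x <= b, x >= 0' is:
  Dual:  min b^T y  s.t.  A^T y >= c,  y >= 0.

So the dual LP is:
  minimize  9y1 + 10y2 + 16y3 + 60y4
  subject to:
    y1 + 4y3 + 4y4 >= 5
    y2 + y3 + 4y4 >= 4
    y1, y2, y3, y4 >= 0

Solving the primal: x* = (1.5, 10).
  primal value c^T x* = 47.5.
Solving the dual: y* = (0, 2.75, 1.25, 0).
  dual value b^T y* = 47.5.
Strong duality: c^T x* = b^T y*. Confirmed.

47.5


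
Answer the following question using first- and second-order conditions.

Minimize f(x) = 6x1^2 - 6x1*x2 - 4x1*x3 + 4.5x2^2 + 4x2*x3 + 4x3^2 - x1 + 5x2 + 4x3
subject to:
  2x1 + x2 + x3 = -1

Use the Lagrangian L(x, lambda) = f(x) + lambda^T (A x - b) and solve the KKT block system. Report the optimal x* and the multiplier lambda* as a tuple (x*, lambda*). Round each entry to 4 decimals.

Form the Lagrangian:
  L(x, lambda) = (1/2) x^T Q x + c^T x + lambda^T (A x - b)
Stationarity (grad_x L = 0): Q x + c + A^T lambda = 0.
Primal feasibility: A x = b.

This gives the KKT block system:
  [ Q   A^T ] [ x     ]   [-c ]
  [ A    0  ] [ lambda ] = [ b ]

Solving the linear system:
  x*      = (-0.1369, -0.4643, -0.2619)
  lambda* = (-0.5952)
  f(x*)   = -1.9137

x* = (-0.1369, -0.4643, -0.2619), lambda* = (-0.5952)


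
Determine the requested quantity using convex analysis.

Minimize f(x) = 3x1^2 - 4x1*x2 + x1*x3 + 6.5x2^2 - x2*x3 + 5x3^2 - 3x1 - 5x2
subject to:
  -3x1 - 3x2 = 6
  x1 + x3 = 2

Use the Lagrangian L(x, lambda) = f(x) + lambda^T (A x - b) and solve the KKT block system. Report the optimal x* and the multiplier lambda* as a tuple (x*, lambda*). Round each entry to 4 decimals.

Form the Lagrangian:
  L(x, lambda) = (1/2) x^T Q x + c^T x + lambda^T (A x - b)
Stationarity (grad_x L = 0): Q x + c + A^T lambda = 0.
Primal feasibility: A x = b.

This gives the KKT block system:
  [ Q   A^T ] [ x     ]   [-c ]
  [ A    0  ] [ lambda ] = [ b ]

Solving the linear system:
  x*      = (-0.5455, -1.4545, 2.5455)
  lambda* = (-8.0909, -26.3636)
  f(x*)   = 55.0909

x* = (-0.5455, -1.4545, 2.5455), lambda* = (-8.0909, -26.3636)


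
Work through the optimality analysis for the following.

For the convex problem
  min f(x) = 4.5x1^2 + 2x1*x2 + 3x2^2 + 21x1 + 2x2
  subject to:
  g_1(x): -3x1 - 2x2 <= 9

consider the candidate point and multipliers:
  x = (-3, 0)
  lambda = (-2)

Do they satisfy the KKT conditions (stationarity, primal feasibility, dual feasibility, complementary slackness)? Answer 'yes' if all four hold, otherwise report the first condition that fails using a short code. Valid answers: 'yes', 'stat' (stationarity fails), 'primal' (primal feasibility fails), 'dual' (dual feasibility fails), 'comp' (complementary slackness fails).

Gradient of f: grad f(x) = Q x + c = (-6, -4)
Constraint values g_i(x) = a_i^T x - b_i:
  g_1((-3, 0)) = 0
Stationarity residual: grad f(x) + sum_i lambda_i a_i = (0, 0)
  -> stationarity OK
Primal feasibility (all g_i <= 0): OK
Dual feasibility (all lambda_i >= 0): FAILS
Complementary slackness (lambda_i * g_i(x) = 0 for all i): OK

Verdict: the first failing condition is dual_feasibility -> dual.

dual


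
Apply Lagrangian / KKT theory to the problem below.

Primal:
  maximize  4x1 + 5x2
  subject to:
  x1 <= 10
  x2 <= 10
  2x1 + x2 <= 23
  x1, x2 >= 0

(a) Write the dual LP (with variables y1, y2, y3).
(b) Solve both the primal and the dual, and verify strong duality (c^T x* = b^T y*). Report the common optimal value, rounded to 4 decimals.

The standard primal-dual pair for 'max c^T x s.t. A x <= b, x >= 0' is:
  Dual:  min b^T y  s.t.  A^T y >= c,  y >= 0.

So the dual LP is:
  minimize  10y1 + 10y2 + 23y3
  subject to:
    y1 + 2y3 >= 4
    y2 + y3 >= 5
    y1, y2, y3 >= 0

Solving the primal: x* = (6.5, 10).
  primal value c^T x* = 76.
Solving the dual: y* = (0, 3, 2).
  dual value b^T y* = 76.
Strong duality: c^T x* = b^T y*. Confirmed.

76


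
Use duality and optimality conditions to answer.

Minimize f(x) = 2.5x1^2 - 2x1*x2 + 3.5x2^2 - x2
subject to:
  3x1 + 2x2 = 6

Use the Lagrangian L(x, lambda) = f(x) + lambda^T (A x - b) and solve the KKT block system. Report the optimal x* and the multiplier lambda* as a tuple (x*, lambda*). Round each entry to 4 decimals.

Form the Lagrangian:
  L(x, lambda) = (1/2) x^T Q x + c^T x + lambda^T (A x - b)
Stationarity (grad_x L = 0): Q x + c + A^T lambda = 0.
Primal feasibility: A x = b.

This gives the KKT block system:
  [ Q   A^T ] [ x     ]   [-c ]
  [ A    0  ] [ lambda ] = [ b ]

Solving the linear system:
  x*      = (1.3458, 0.9813)
  lambda* = (-1.5888)
  f(x*)   = 4.2757

x* = (1.3458, 0.9813), lambda* = (-1.5888)


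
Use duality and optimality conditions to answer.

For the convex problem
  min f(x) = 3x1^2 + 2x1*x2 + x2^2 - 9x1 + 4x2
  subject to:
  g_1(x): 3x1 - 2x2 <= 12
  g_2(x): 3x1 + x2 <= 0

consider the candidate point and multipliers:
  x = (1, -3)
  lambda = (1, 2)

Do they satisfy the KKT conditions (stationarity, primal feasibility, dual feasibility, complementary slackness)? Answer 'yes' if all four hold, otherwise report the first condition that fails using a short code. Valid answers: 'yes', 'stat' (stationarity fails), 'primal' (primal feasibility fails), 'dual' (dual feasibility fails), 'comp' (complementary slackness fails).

Gradient of f: grad f(x) = Q x + c = (-9, 0)
Constraint values g_i(x) = a_i^T x - b_i:
  g_1((1, -3)) = -3
  g_2((1, -3)) = 0
Stationarity residual: grad f(x) + sum_i lambda_i a_i = (0, 0)
  -> stationarity OK
Primal feasibility (all g_i <= 0): OK
Dual feasibility (all lambda_i >= 0): OK
Complementary slackness (lambda_i * g_i(x) = 0 for all i): FAILS

Verdict: the first failing condition is complementary_slackness -> comp.

comp


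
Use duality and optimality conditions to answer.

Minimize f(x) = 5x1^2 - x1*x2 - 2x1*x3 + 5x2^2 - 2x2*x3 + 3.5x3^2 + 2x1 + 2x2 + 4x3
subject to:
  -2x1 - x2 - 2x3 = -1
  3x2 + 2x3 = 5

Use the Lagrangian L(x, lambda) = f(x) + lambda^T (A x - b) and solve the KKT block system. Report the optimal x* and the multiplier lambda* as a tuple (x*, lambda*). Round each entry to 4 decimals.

Form the Lagrangian:
  L(x, lambda) = (1/2) x^T Q x + c^T x + lambda^T (A x - b)
Stationarity (grad_x L = 0): Q x + c + A^T lambda = 0.
Primal feasibility: A x = b.

This gives the KKT block system:
  [ Q   A^T ] [ x     ]   [-c ]
  [ A    0  ] [ lambda ] = [ b ]

Solving the linear system:
  x*      = (-0.6393, 1.3607, 0.459)
  lambda* = (-3.3361, -6.2213)
  f(x*)   = 15.5246

x* = (-0.6393, 1.3607, 0.459), lambda* = (-3.3361, -6.2213)


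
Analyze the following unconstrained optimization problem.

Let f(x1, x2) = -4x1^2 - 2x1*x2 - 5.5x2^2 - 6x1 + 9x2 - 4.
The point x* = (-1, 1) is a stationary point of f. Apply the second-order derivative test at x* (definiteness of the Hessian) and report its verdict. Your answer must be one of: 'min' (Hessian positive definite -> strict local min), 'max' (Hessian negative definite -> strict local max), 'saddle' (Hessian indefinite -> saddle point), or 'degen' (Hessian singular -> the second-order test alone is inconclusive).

Compute the Hessian H = grad^2 f:
  H = [[-8, -2], [-2, -11]]
Verify stationarity: grad f(x*) = H x* + g = (0, 0).
Eigenvalues of H: -12, -7.
Both eigenvalues < 0, so H is negative definite -> x* is a strict local max.

max


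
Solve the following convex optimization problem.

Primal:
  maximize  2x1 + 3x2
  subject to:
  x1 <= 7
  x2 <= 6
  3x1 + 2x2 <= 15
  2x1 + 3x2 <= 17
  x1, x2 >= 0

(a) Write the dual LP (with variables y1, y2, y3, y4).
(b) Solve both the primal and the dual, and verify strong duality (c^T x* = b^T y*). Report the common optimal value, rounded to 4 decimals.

The standard primal-dual pair for 'max c^T x s.t. A x <= b, x >= 0' is:
  Dual:  min b^T y  s.t.  A^T y >= c,  y >= 0.

So the dual LP is:
  minimize  7y1 + 6y2 + 15y3 + 17y4
  subject to:
    y1 + 3y3 + 2y4 >= 2
    y2 + 2y3 + 3y4 >= 3
    y1, y2, y3, y4 >= 0

Solving the primal: x* = (2.2, 4.2).
  primal value c^T x* = 17.
Solving the dual: y* = (0, 0, 0, 1).
  dual value b^T y* = 17.
Strong duality: c^T x* = b^T y*. Confirmed.

17


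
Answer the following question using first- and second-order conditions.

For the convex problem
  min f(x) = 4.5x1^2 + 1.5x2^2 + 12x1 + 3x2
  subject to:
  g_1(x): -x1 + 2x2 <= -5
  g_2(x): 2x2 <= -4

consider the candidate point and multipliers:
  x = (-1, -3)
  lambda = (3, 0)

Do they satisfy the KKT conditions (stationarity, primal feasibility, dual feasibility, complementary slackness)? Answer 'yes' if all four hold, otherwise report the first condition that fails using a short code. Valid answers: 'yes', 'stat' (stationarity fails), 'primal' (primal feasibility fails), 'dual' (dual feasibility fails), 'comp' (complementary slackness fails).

Gradient of f: grad f(x) = Q x + c = (3, -6)
Constraint values g_i(x) = a_i^T x - b_i:
  g_1((-1, -3)) = 0
  g_2((-1, -3)) = -2
Stationarity residual: grad f(x) + sum_i lambda_i a_i = (0, 0)
  -> stationarity OK
Primal feasibility (all g_i <= 0): OK
Dual feasibility (all lambda_i >= 0): OK
Complementary slackness (lambda_i * g_i(x) = 0 for all i): OK

Verdict: yes, KKT holds.

yes


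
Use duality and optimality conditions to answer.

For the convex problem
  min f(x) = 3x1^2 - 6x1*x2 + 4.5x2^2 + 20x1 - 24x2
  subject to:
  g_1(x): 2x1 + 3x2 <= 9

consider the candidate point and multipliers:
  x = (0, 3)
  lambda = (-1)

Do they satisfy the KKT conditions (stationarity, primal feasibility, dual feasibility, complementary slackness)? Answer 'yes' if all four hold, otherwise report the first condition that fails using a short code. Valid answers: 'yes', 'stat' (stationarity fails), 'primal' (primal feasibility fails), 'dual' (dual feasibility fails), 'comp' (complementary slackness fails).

Gradient of f: grad f(x) = Q x + c = (2, 3)
Constraint values g_i(x) = a_i^T x - b_i:
  g_1((0, 3)) = 0
Stationarity residual: grad f(x) + sum_i lambda_i a_i = (0, 0)
  -> stationarity OK
Primal feasibility (all g_i <= 0): OK
Dual feasibility (all lambda_i >= 0): FAILS
Complementary slackness (lambda_i * g_i(x) = 0 for all i): OK

Verdict: the first failing condition is dual_feasibility -> dual.

dual


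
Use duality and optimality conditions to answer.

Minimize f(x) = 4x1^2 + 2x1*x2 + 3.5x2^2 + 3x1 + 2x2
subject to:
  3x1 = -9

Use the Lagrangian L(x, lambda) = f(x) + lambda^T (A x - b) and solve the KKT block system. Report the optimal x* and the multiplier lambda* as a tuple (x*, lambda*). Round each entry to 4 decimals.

Form the Lagrangian:
  L(x, lambda) = (1/2) x^T Q x + c^T x + lambda^T (A x - b)
Stationarity (grad_x L = 0): Q x + c + A^T lambda = 0.
Primal feasibility: A x = b.

This gives the KKT block system:
  [ Q   A^T ] [ x     ]   [-c ]
  [ A    0  ] [ lambda ] = [ b ]

Solving the linear system:
  x*      = (-3, 0.5714)
  lambda* = (6.619)
  f(x*)   = 25.8571

x* = (-3, 0.5714), lambda* = (6.619)


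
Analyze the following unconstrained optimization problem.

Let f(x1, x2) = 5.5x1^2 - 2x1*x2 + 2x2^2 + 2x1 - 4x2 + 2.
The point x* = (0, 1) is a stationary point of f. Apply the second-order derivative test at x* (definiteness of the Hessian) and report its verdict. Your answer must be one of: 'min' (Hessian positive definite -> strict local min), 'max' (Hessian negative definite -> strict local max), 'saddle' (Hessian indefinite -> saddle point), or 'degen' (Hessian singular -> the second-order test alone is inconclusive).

Compute the Hessian H = grad^2 f:
  H = [[11, -2], [-2, 4]]
Verify stationarity: grad f(x*) = H x* + g = (0, 0).
Eigenvalues of H: 3.4689, 11.5311.
Both eigenvalues > 0, so H is positive definite -> x* is a strict local min.

min


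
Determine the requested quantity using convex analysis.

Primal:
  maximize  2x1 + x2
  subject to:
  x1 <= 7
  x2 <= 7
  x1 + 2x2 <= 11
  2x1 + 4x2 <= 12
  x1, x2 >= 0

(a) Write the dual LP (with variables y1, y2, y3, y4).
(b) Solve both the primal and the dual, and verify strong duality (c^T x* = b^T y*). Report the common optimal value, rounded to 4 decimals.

The standard primal-dual pair for 'max c^T x s.t. A x <= b, x >= 0' is:
  Dual:  min b^T y  s.t.  A^T y >= c,  y >= 0.

So the dual LP is:
  minimize  7y1 + 7y2 + 11y3 + 12y4
  subject to:
    y1 + y3 + 2y4 >= 2
    y2 + 2y3 + 4y4 >= 1
    y1, y2, y3, y4 >= 0

Solving the primal: x* = (6, 0).
  primal value c^T x* = 12.
Solving the dual: y* = (0, 0, 0, 1).
  dual value b^T y* = 12.
Strong duality: c^T x* = b^T y*. Confirmed.

12


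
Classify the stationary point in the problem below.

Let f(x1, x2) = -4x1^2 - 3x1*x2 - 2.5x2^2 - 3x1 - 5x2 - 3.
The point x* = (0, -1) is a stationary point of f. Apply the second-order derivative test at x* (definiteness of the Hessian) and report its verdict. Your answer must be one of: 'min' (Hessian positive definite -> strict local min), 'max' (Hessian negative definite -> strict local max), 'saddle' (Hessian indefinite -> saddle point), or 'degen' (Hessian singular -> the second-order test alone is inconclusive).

Compute the Hessian H = grad^2 f:
  H = [[-8, -3], [-3, -5]]
Verify stationarity: grad f(x*) = H x* + g = (0, 0).
Eigenvalues of H: -9.8541, -3.1459.
Both eigenvalues < 0, so H is negative definite -> x* is a strict local max.

max


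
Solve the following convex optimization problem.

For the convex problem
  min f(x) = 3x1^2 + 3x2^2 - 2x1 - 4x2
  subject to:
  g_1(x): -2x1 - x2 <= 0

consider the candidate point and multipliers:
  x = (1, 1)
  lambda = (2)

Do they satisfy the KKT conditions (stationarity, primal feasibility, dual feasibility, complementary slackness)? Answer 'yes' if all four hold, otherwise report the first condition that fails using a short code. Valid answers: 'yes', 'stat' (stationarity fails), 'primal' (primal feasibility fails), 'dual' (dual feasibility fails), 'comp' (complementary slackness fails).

Gradient of f: grad f(x) = Q x + c = (4, 2)
Constraint values g_i(x) = a_i^T x - b_i:
  g_1((1, 1)) = -3
Stationarity residual: grad f(x) + sum_i lambda_i a_i = (0, 0)
  -> stationarity OK
Primal feasibility (all g_i <= 0): OK
Dual feasibility (all lambda_i >= 0): OK
Complementary slackness (lambda_i * g_i(x) = 0 for all i): FAILS

Verdict: the first failing condition is complementary_slackness -> comp.

comp


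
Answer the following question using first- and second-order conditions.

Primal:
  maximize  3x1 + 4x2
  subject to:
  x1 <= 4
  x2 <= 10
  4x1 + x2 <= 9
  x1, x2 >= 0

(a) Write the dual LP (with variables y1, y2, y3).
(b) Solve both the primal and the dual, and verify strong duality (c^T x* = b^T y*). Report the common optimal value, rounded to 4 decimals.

The standard primal-dual pair for 'max c^T x s.t. A x <= b, x >= 0' is:
  Dual:  min b^T y  s.t.  A^T y >= c,  y >= 0.

So the dual LP is:
  minimize  4y1 + 10y2 + 9y3
  subject to:
    y1 + 4y3 >= 3
    y2 + y3 >= 4
    y1, y2, y3 >= 0

Solving the primal: x* = (0, 9).
  primal value c^T x* = 36.
Solving the dual: y* = (0, 0, 4).
  dual value b^T y* = 36.
Strong duality: c^T x* = b^T y*. Confirmed.

36


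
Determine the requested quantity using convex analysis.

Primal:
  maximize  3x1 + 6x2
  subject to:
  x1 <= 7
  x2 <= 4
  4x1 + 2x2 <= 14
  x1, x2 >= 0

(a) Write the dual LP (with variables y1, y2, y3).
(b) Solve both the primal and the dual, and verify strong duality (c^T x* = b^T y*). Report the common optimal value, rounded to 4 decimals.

The standard primal-dual pair for 'max c^T x s.t. A x <= b, x >= 0' is:
  Dual:  min b^T y  s.t.  A^T y >= c,  y >= 0.

So the dual LP is:
  minimize  7y1 + 4y2 + 14y3
  subject to:
    y1 + 4y3 >= 3
    y2 + 2y3 >= 6
    y1, y2, y3 >= 0

Solving the primal: x* = (1.5, 4).
  primal value c^T x* = 28.5.
Solving the dual: y* = (0, 4.5, 0.75).
  dual value b^T y* = 28.5.
Strong duality: c^T x* = b^T y*. Confirmed.

28.5


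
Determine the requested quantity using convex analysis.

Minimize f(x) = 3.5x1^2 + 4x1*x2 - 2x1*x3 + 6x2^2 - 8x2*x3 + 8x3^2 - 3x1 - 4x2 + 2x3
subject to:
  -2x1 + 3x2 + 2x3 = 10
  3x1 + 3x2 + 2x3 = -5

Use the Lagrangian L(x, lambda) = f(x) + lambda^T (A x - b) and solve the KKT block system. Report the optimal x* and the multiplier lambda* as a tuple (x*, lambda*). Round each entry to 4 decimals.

Form the Lagrangian:
  L(x, lambda) = (1/2) x^T Q x + c^T x + lambda^T (A x - b)
Stationarity (grad_x L = 0): Q x + c + A^T lambda = 0.
Primal feasibility: A x = b.

This gives the KKT block system:
  [ Q   A^T ] [ x     ]   [-c ]
  [ A    0  ] [ lambda ] = [ b ]

Solving the linear system:
  x*      = (-3, 1.2778, 0.0833)
  lambda* = (-3.5444, 3.9889)
  f(x*)   = 29.7222

x* = (-3, 1.2778, 0.0833), lambda* = (-3.5444, 3.9889)


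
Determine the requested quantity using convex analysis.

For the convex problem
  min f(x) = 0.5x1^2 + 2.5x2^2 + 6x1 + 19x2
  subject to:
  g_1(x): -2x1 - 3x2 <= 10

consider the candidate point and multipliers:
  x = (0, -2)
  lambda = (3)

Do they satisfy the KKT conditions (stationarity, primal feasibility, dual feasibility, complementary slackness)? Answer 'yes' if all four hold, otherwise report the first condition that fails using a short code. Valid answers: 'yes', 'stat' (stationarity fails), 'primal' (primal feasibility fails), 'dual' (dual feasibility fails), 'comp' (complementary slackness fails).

Gradient of f: grad f(x) = Q x + c = (6, 9)
Constraint values g_i(x) = a_i^T x - b_i:
  g_1((0, -2)) = -4
Stationarity residual: grad f(x) + sum_i lambda_i a_i = (0, 0)
  -> stationarity OK
Primal feasibility (all g_i <= 0): OK
Dual feasibility (all lambda_i >= 0): OK
Complementary slackness (lambda_i * g_i(x) = 0 for all i): FAILS

Verdict: the first failing condition is complementary_slackness -> comp.

comp


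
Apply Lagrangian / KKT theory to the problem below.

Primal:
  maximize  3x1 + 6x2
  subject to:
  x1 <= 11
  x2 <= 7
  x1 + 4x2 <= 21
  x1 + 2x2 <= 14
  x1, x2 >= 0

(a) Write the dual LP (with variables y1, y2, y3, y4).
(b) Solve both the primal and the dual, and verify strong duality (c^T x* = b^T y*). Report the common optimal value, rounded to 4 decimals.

The standard primal-dual pair for 'max c^T x s.t. A x <= b, x >= 0' is:
  Dual:  min b^T y  s.t.  A^T y >= c,  y >= 0.

So the dual LP is:
  minimize  11y1 + 7y2 + 21y3 + 14y4
  subject to:
    y1 + y3 + y4 >= 3
    y2 + 4y3 + 2y4 >= 6
    y1, y2, y3, y4 >= 0

Solving the primal: x* = (11, 1.5).
  primal value c^T x* = 42.
Solving the dual: y* = (0, 0, 0, 3).
  dual value b^T y* = 42.
Strong duality: c^T x* = b^T y*. Confirmed.

42


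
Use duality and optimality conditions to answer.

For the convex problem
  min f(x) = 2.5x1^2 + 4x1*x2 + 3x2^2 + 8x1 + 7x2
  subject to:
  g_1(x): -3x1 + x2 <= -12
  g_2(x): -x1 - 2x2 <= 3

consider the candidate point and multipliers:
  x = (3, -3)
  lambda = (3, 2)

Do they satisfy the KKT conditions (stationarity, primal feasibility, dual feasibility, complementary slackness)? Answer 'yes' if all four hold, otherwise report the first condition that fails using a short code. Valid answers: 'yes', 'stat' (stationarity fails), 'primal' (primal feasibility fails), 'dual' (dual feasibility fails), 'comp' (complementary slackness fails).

Gradient of f: grad f(x) = Q x + c = (11, 1)
Constraint values g_i(x) = a_i^T x - b_i:
  g_1((3, -3)) = 0
  g_2((3, -3)) = 0
Stationarity residual: grad f(x) + sum_i lambda_i a_i = (0, 0)
  -> stationarity OK
Primal feasibility (all g_i <= 0): OK
Dual feasibility (all lambda_i >= 0): OK
Complementary slackness (lambda_i * g_i(x) = 0 for all i): OK

Verdict: yes, KKT holds.

yes


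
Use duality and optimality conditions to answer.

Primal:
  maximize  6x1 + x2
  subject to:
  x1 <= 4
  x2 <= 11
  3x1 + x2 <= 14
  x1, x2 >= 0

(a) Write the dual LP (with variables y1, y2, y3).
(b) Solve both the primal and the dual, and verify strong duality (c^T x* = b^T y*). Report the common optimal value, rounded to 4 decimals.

The standard primal-dual pair for 'max c^T x s.t. A x <= b, x >= 0' is:
  Dual:  min b^T y  s.t.  A^T y >= c,  y >= 0.

So the dual LP is:
  minimize  4y1 + 11y2 + 14y3
  subject to:
    y1 + 3y3 >= 6
    y2 + y3 >= 1
    y1, y2, y3 >= 0

Solving the primal: x* = (4, 2).
  primal value c^T x* = 26.
Solving the dual: y* = (3, 0, 1).
  dual value b^T y* = 26.
Strong duality: c^T x* = b^T y*. Confirmed.

26


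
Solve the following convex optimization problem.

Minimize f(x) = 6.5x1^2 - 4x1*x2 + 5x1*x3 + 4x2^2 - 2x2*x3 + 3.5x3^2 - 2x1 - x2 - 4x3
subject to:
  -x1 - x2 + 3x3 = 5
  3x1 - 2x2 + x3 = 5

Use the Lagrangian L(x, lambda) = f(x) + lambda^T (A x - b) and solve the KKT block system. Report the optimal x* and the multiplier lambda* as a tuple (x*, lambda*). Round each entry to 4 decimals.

Form the Lagrangian:
  L(x, lambda) = (1/2) x^T Q x + c^T x + lambda^T (A x - b)
Stationarity (grad_x L = 0): Q x + c + A^T lambda = 0.
Primal feasibility: A x = b.

This gives the KKT block system:
  [ Q   A^T ] [ x     ]   [-c ]
  [ A    0  ] [ lambda ] = [ b ]

Solving the linear system:
  x*      = (0.5263, -0.9474, 1.5263)
  lambda* = (-1.7368, -6)
  f(x*)   = 16.2368

x* = (0.5263, -0.9474, 1.5263), lambda* = (-1.7368, -6)


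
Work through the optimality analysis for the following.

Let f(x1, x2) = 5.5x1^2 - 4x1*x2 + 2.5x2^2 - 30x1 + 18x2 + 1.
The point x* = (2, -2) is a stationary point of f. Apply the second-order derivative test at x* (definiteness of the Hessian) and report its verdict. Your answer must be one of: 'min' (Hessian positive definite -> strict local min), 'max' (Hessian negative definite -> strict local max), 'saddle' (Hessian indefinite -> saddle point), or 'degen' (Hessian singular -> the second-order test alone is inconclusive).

Compute the Hessian H = grad^2 f:
  H = [[11, -4], [-4, 5]]
Verify stationarity: grad f(x*) = H x* + g = (0, 0).
Eigenvalues of H: 3, 13.
Both eigenvalues > 0, so H is positive definite -> x* is a strict local min.

min


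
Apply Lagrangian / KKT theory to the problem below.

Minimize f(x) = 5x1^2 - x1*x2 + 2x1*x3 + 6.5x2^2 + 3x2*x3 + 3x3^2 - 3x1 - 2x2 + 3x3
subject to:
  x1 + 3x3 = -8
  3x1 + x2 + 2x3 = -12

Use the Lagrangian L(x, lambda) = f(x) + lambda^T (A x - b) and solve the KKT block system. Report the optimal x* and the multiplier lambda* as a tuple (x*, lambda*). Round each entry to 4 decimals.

Form the Lagrangian:
  L(x, lambda) = (1/2) x^T Q x + c^T x + lambda^T (A x - b)
Stationarity (grad_x L = 0): Q x + c + A^T lambda = 0.
Primal feasibility: A x = b.

This gives the KKT block system:
  [ Q   A^T ] [ x     ]   [-c ]
  [ A    0  ] [ lambda ] = [ b ]

Solving the linear system:
  x*      = (-2.6261, -0.5391, -1.7913)
  lambda* = (-2.9652, 11.7565)
  f(x*)   = 60.4696

x* = (-2.6261, -0.5391, -1.7913), lambda* = (-2.9652, 11.7565)


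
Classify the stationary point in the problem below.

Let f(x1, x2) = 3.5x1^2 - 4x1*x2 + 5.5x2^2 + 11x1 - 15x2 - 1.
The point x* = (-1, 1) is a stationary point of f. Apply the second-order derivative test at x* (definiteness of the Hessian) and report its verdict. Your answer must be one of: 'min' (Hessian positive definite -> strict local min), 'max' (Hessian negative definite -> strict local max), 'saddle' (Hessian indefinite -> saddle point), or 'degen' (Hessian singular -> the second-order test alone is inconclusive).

Compute the Hessian H = grad^2 f:
  H = [[7, -4], [-4, 11]]
Verify stationarity: grad f(x*) = H x* + g = (0, 0).
Eigenvalues of H: 4.5279, 13.4721.
Both eigenvalues > 0, so H is positive definite -> x* is a strict local min.

min


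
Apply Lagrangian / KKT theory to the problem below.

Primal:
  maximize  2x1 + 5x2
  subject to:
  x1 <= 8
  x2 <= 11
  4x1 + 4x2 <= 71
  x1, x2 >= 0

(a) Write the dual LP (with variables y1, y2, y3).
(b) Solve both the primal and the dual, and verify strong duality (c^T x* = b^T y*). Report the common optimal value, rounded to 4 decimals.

The standard primal-dual pair for 'max c^T x s.t. A x <= b, x >= 0' is:
  Dual:  min b^T y  s.t.  A^T y >= c,  y >= 0.

So the dual LP is:
  minimize  8y1 + 11y2 + 71y3
  subject to:
    y1 + 4y3 >= 2
    y2 + 4y3 >= 5
    y1, y2, y3 >= 0

Solving the primal: x* = (6.75, 11).
  primal value c^T x* = 68.5.
Solving the dual: y* = (0, 3, 0.5).
  dual value b^T y* = 68.5.
Strong duality: c^T x* = b^T y*. Confirmed.

68.5


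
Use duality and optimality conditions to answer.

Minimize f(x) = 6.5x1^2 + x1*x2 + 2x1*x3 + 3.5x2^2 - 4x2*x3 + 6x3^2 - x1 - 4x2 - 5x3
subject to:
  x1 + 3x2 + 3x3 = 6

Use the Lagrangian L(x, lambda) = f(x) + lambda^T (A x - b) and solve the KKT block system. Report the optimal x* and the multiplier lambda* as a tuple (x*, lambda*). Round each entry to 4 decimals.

Form the Lagrangian:
  L(x, lambda) = (1/2) x^T Q x + c^T x + lambda^T (A x - b)
Stationarity (grad_x L = 0): Q x + c + A^T lambda = 0.
Primal feasibility: A x = b.

This gives the KKT block system:
  [ Q   A^T ] [ x     ]   [-c ]
  [ A    0  ] [ lambda ] = [ b ]

Solving the linear system:
  x*      = (-0.1334, 1.1696, 0.8749)
  lambda* = (-0.1846)
  f(x*)   = -3.9059

x* = (-0.1334, 1.1696, 0.8749), lambda* = (-0.1846)


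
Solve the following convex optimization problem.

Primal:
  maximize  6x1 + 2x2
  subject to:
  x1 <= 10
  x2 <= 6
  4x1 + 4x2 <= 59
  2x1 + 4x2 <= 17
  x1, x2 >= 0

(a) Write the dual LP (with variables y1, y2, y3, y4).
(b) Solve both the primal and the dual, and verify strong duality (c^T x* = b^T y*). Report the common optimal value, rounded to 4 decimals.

The standard primal-dual pair for 'max c^T x s.t. A x <= b, x >= 0' is:
  Dual:  min b^T y  s.t.  A^T y >= c,  y >= 0.

So the dual LP is:
  minimize  10y1 + 6y2 + 59y3 + 17y4
  subject to:
    y1 + 4y3 + 2y4 >= 6
    y2 + 4y3 + 4y4 >= 2
    y1, y2, y3, y4 >= 0

Solving the primal: x* = (8.5, 0).
  primal value c^T x* = 51.
Solving the dual: y* = (0, 0, 0, 3).
  dual value b^T y* = 51.
Strong duality: c^T x* = b^T y*. Confirmed.

51


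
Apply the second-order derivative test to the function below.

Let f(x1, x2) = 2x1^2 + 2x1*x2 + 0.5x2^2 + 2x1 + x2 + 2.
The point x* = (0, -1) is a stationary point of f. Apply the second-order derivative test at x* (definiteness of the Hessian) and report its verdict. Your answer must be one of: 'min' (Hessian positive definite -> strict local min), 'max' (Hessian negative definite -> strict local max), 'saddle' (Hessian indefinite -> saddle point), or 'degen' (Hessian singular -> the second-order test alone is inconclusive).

Compute the Hessian H = grad^2 f:
  H = [[4, 2], [2, 1]]
Verify stationarity: grad f(x*) = H x* + g = (0, 0).
Eigenvalues of H: 0, 5.
H has a zero eigenvalue (singular; positive semidefinite but not definite), so H is neither positive definite, negative definite, nor indefinite. The second-order test alone is inconclusive -> degen.
(Indeed, f is constant along the null direction of H through x*, so x* is not a strict local extremum.)

degen


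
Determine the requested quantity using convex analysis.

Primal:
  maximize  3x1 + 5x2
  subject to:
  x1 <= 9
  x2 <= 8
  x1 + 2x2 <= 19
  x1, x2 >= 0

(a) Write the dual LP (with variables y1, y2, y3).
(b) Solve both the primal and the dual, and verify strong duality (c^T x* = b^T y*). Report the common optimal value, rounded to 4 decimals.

The standard primal-dual pair for 'max c^T x s.t. A x <= b, x >= 0' is:
  Dual:  min b^T y  s.t.  A^T y >= c,  y >= 0.

So the dual LP is:
  minimize  9y1 + 8y2 + 19y3
  subject to:
    y1 + y3 >= 3
    y2 + 2y3 >= 5
    y1, y2, y3 >= 0

Solving the primal: x* = (9, 5).
  primal value c^T x* = 52.
Solving the dual: y* = (0.5, 0, 2.5).
  dual value b^T y* = 52.
Strong duality: c^T x* = b^T y*. Confirmed.

52


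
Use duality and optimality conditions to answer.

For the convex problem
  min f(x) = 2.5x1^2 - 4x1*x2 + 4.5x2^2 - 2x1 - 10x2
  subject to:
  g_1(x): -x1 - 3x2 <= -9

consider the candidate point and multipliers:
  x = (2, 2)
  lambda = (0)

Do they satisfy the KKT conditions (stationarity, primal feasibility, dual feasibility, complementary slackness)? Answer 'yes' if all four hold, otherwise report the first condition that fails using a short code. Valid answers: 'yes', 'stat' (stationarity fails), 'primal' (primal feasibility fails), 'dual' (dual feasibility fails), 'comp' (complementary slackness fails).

Gradient of f: grad f(x) = Q x + c = (0, 0)
Constraint values g_i(x) = a_i^T x - b_i:
  g_1((2, 2)) = 1
Stationarity residual: grad f(x) + sum_i lambda_i a_i = (0, 0)
  -> stationarity OK
Primal feasibility (all g_i <= 0): FAILS
Dual feasibility (all lambda_i >= 0): OK
Complementary slackness (lambda_i * g_i(x) = 0 for all i): OK

Verdict: the first failing condition is primal_feasibility -> primal.

primal


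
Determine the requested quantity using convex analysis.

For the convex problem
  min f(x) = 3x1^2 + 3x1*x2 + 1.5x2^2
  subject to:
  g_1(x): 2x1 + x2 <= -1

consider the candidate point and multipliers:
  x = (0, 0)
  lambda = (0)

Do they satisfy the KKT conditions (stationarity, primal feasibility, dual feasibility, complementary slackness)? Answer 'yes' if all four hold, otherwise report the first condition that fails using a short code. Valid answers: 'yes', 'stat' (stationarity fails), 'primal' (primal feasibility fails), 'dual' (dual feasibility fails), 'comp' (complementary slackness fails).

Gradient of f: grad f(x) = Q x + c = (0, 0)
Constraint values g_i(x) = a_i^T x - b_i:
  g_1((0, 0)) = 1
Stationarity residual: grad f(x) + sum_i lambda_i a_i = (0, 0)
  -> stationarity OK
Primal feasibility (all g_i <= 0): FAILS
Dual feasibility (all lambda_i >= 0): OK
Complementary slackness (lambda_i * g_i(x) = 0 for all i): OK

Verdict: the first failing condition is primal_feasibility -> primal.

primal


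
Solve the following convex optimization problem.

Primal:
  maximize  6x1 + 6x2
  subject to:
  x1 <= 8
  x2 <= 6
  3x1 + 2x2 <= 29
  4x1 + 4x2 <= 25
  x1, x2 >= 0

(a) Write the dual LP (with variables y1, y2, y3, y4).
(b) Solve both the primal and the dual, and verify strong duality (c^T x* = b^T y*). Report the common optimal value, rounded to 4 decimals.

The standard primal-dual pair for 'max c^T x s.t. A x <= b, x >= 0' is:
  Dual:  min b^T y  s.t.  A^T y >= c,  y >= 0.

So the dual LP is:
  minimize  8y1 + 6y2 + 29y3 + 25y4
  subject to:
    y1 + 3y3 + 4y4 >= 6
    y2 + 2y3 + 4y4 >= 6
    y1, y2, y3, y4 >= 0

Solving the primal: x* = (6.25, 0).
  primal value c^T x* = 37.5.
Solving the dual: y* = (0, 0, 0, 1.5).
  dual value b^T y* = 37.5.
Strong duality: c^T x* = b^T y*. Confirmed.

37.5


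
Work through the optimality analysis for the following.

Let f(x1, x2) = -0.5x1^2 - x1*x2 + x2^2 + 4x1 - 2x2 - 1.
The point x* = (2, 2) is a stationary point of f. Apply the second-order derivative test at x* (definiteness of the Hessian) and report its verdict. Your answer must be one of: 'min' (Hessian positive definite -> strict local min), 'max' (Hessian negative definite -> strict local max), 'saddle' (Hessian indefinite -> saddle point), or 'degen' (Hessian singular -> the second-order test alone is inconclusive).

Compute the Hessian H = grad^2 f:
  H = [[-1, -1], [-1, 2]]
Verify stationarity: grad f(x*) = H x* + g = (0, 0).
Eigenvalues of H: -1.3028, 2.3028.
Eigenvalues have mixed signs, so H is indefinite -> x* is a saddle point.

saddle


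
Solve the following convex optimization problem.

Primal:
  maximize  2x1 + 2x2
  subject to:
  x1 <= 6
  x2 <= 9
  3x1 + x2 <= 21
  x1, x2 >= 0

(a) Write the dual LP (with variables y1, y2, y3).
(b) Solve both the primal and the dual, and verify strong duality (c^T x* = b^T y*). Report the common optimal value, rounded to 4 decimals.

The standard primal-dual pair for 'max c^T x s.t. A x <= b, x >= 0' is:
  Dual:  min b^T y  s.t.  A^T y >= c,  y >= 0.

So the dual LP is:
  minimize  6y1 + 9y2 + 21y3
  subject to:
    y1 + 3y3 >= 2
    y2 + y3 >= 2
    y1, y2, y3 >= 0

Solving the primal: x* = (4, 9).
  primal value c^T x* = 26.
Solving the dual: y* = (0, 1.3333, 0.6667).
  dual value b^T y* = 26.
Strong duality: c^T x* = b^T y*. Confirmed.

26


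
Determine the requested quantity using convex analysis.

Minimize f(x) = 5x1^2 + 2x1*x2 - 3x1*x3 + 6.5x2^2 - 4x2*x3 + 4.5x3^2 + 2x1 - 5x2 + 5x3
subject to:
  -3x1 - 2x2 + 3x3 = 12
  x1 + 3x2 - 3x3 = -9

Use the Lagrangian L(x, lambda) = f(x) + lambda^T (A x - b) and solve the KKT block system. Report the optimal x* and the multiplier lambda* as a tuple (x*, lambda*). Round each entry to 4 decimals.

Form the Lagrangian:
  L(x, lambda) = (1/2) x^T Q x + c^T x + lambda^T (A x - b)
Stationarity (grad_x L = 0): Q x + c + A^T lambda = 0.
Primal feasibility: A x = b.

This gives the KKT block system:
  [ Q   A^T ] [ x     ]   [-c ]
  [ A    0  ] [ lambda ] = [ b ]

Solving the linear system:
  x*      = (-1.7685, -0.5369, 1.8736)
  lambda* = (-6.3038, 3.468)
  f(x*)   = 57.6864

x* = (-1.7685, -0.5369, 1.8736), lambda* = (-6.3038, 3.468)


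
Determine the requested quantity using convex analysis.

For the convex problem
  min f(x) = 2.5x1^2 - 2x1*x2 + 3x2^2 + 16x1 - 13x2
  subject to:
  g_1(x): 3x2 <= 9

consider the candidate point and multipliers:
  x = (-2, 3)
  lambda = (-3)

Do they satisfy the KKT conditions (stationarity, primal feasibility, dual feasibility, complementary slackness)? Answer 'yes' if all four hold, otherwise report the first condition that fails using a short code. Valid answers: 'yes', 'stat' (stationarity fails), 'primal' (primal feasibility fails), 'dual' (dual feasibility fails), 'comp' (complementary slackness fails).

Gradient of f: grad f(x) = Q x + c = (0, 9)
Constraint values g_i(x) = a_i^T x - b_i:
  g_1((-2, 3)) = 0
Stationarity residual: grad f(x) + sum_i lambda_i a_i = (0, 0)
  -> stationarity OK
Primal feasibility (all g_i <= 0): OK
Dual feasibility (all lambda_i >= 0): FAILS
Complementary slackness (lambda_i * g_i(x) = 0 for all i): OK

Verdict: the first failing condition is dual_feasibility -> dual.

dual


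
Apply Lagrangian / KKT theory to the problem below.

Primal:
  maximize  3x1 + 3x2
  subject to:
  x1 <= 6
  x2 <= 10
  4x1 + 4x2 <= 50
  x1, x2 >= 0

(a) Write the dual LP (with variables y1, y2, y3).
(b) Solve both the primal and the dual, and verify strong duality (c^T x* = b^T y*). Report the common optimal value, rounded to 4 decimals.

The standard primal-dual pair for 'max c^T x s.t. A x <= b, x >= 0' is:
  Dual:  min b^T y  s.t.  A^T y >= c,  y >= 0.

So the dual LP is:
  minimize  6y1 + 10y2 + 50y3
  subject to:
    y1 + 4y3 >= 3
    y2 + 4y3 >= 3
    y1, y2, y3 >= 0

Solving the primal: x* = (2.5, 10).
  primal value c^T x* = 37.5.
Solving the dual: y* = (0, 0, 0.75).
  dual value b^T y* = 37.5.
Strong duality: c^T x* = b^T y*. Confirmed.

37.5


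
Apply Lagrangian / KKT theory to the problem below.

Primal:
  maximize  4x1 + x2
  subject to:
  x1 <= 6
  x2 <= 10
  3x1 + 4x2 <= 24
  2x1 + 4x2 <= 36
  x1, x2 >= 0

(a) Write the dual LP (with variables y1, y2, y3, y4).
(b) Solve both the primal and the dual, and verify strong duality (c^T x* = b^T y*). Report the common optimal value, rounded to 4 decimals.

The standard primal-dual pair for 'max c^T x s.t. A x <= b, x >= 0' is:
  Dual:  min b^T y  s.t.  A^T y >= c,  y >= 0.

So the dual LP is:
  minimize  6y1 + 10y2 + 24y3 + 36y4
  subject to:
    y1 + 3y3 + 2y4 >= 4
    y2 + 4y3 + 4y4 >= 1
    y1, y2, y3, y4 >= 0

Solving the primal: x* = (6, 1.5).
  primal value c^T x* = 25.5.
Solving the dual: y* = (3.25, 0, 0.25, 0).
  dual value b^T y* = 25.5.
Strong duality: c^T x* = b^T y*. Confirmed.

25.5


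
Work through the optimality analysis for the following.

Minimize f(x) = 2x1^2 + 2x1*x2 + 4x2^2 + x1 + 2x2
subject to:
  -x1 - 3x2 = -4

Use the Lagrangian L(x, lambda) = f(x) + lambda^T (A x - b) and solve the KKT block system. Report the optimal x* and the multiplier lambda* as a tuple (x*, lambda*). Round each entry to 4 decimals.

Form the Lagrangian:
  L(x, lambda) = (1/2) x^T Q x + c^T x + lambda^T (A x - b)
Stationarity (grad_x L = 0): Q x + c + A^T lambda = 0.
Primal feasibility: A x = b.

This gives the KKT block system:
  [ Q   A^T ] [ x     ]   [-c ]
  [ A    0  ] [ lambda ] = [ b ]

Solving the linear system:
  x*      = (0.1562, 1.2812)
  lambda* = (4.1875)
  f(x*)   = 9.7344

x* = (0.1562, 1.2812), lambda* = (4.1875)


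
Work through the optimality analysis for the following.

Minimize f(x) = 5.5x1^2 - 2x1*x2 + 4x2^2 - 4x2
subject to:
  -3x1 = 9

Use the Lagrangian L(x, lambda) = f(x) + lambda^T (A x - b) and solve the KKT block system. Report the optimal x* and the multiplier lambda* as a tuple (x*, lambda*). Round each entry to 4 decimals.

Form the Lagrangian:
  L(x, lambda) = (1/2) x^T Q x + c^T x + lambda^T (A x - b)
Stationarity (grad_x L = 0): Q x + c + A^T lambda = 0.
Primal feasibility: A x = b.

This gives the KKT block system:
  [ Q   A^T ] [ x     ]   [-c ]
  [ A    0  ] [ lambda ] = [ b ]

Solving the linear system:
  x*      = (-3, -0.25)
  lambda* = (-10.8333)
  f(x*)   = 49.25

x* = (-3, -0.25), lambda* = (-10.8333)


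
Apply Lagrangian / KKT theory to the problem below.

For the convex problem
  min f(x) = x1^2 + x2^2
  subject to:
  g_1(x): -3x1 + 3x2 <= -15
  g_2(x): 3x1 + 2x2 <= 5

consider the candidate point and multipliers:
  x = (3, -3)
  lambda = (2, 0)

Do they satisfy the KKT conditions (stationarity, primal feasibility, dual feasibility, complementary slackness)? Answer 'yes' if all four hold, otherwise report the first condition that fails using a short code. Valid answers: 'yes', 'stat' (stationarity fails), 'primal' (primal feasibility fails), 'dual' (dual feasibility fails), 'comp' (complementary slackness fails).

Gradient of f: grad f(x) = Q x + c = (6, -6)
Constraint values g_i(x) = a_i^T x - b_i:
  g_1((3, -3)) = -3
  g_2((3, -3)) = -2
Stationarity residual: grad f(x) + sum_i lambda_i a_i = (0, 0)
  -> stationarity OK
Primal feasibility (all g_i <= 0): OK
Dual feasibility (all lambda_i >= 0): OK
Complementary slackness (lambda_i * g_i(x) = 0 for all i): FAILS

Verdict: the first failing condition is complementary_slackness -> comp.

comp
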